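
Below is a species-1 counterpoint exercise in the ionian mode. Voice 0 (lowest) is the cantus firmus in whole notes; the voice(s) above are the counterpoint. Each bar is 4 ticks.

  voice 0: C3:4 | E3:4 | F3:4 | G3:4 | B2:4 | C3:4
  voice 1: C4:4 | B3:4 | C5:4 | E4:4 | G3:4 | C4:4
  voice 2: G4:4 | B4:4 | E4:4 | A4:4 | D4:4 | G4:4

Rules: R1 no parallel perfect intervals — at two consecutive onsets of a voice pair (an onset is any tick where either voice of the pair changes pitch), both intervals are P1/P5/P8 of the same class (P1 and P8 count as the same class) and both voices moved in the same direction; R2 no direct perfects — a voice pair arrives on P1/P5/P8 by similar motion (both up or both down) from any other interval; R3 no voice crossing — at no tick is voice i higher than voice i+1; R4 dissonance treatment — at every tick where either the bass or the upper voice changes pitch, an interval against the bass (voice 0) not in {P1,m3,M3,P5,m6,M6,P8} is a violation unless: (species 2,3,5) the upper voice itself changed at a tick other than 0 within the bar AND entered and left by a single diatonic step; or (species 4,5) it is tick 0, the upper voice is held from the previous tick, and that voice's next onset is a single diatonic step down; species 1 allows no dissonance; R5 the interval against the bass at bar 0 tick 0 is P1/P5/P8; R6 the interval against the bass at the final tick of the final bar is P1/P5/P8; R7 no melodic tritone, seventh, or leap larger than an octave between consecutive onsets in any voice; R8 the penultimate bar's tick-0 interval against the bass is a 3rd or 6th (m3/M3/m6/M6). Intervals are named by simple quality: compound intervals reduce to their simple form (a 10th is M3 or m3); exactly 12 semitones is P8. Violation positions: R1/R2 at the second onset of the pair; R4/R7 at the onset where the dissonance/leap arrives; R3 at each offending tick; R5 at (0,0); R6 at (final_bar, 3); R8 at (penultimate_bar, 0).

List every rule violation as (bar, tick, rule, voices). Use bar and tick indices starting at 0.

(1, 0, R1, (0, 2))
(2, 0, R1, (0, 1))
(2, 0, R3, (1, 2))
(2, 0, R4, (0, 2))
(2, 0, R7, (1,))
(2, 1, R3, (1, 2))
(2, 2, R3, (1, 2))
(2, 3, R3, (1, 2))
(3, 0, R4, (0, 2))
(4, 0, R2, (1, 2))
(5, 0, R1, (1, 2))
(5, 0, R2, (0, 1))
(5, 0, R2, (0, 2))

bar 0: v0=C3 v1=C4 v2=G4 downbeat P5
bar 1: v0=E3 v1=B3 v2=B4 downbeat P5
bar 2: v0=F3 v1=C5 v2=E4 downbeat M7
bar 3: v0=G3 v1=E4 v2=A4 downbeat M2
bar 4: v0=B2 v1=G3 v2=D4 downbeat m3
bar 5: v0=C3 v1=C4 v2=G4 downbeat P5
  -> R1 @ bar 1 tick 0 v(0, 2): C3/G4 P5 -> E3/B4 P5 similar
  -> R1 @ bar 2 tick 0 v(0, 1): E3/B3 P5 -> F3/C5 P5 similar
  -> R3 @ bar 2 tick 0 v(1, 2): C5 above E4
  -> R4 @ bar 2 tick 0 v(0, 2): F3/E4 M7 untreated
  -> R7 @ bar 2 tick 0 v(1,): B3->C5 leap 13st
  -> R3 @ bar 2 tick 1 v(1, 2): C5 above E4
  -> R3 @ bar 2 tick 2 v(1, 2): C5 above E4
  -> R3 @ bar 2 tick 3 v(1, 2): C5 above E4
  -> R4 @ bar 3 tick 0 v(0, 2): G3/A4 M2 untreated
  -> R2 @ bar 4 tick 0 v(1, 2): E4/A4 P4 -> G3/D4 P5 similar
  -> R1 @ bar 5 tick 0 v(1, 2): G3/D4 P5 -> C4/G4 P5 similar
  -> R2 @ bar 5 tick 0 v(0, 1): B2/G3 m6 -> C3/C4 P8 similar
  -> R2 @ bar 5 tick 0 v(0, 2): B2/D4 m3 -> C3/G4 P5 similar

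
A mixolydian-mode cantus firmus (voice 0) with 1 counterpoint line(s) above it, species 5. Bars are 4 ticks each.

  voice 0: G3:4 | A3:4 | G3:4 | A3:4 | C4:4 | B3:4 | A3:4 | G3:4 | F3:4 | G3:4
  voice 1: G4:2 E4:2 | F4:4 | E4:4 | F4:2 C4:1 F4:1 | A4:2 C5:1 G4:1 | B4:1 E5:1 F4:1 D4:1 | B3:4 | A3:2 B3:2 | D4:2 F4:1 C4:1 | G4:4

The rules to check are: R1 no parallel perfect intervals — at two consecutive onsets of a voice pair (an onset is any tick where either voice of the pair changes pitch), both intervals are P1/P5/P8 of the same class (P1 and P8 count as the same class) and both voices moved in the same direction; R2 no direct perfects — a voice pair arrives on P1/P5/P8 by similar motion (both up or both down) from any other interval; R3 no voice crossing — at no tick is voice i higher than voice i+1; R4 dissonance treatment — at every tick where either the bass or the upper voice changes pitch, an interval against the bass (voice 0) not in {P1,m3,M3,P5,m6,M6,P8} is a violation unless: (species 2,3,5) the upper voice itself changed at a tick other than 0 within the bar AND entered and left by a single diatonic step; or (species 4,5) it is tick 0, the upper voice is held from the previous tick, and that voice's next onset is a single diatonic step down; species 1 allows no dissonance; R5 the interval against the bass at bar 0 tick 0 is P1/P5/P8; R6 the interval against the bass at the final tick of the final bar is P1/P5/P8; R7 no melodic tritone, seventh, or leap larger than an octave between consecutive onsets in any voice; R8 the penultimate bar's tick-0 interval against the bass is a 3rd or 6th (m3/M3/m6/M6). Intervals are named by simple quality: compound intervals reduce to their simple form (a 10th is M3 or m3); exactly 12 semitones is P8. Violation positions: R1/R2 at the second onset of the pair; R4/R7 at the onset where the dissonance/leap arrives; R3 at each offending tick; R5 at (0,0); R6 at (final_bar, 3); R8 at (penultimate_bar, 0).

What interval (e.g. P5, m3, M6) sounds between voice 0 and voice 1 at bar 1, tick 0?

voice 0=A3 voice 1=F4 -> m6

m6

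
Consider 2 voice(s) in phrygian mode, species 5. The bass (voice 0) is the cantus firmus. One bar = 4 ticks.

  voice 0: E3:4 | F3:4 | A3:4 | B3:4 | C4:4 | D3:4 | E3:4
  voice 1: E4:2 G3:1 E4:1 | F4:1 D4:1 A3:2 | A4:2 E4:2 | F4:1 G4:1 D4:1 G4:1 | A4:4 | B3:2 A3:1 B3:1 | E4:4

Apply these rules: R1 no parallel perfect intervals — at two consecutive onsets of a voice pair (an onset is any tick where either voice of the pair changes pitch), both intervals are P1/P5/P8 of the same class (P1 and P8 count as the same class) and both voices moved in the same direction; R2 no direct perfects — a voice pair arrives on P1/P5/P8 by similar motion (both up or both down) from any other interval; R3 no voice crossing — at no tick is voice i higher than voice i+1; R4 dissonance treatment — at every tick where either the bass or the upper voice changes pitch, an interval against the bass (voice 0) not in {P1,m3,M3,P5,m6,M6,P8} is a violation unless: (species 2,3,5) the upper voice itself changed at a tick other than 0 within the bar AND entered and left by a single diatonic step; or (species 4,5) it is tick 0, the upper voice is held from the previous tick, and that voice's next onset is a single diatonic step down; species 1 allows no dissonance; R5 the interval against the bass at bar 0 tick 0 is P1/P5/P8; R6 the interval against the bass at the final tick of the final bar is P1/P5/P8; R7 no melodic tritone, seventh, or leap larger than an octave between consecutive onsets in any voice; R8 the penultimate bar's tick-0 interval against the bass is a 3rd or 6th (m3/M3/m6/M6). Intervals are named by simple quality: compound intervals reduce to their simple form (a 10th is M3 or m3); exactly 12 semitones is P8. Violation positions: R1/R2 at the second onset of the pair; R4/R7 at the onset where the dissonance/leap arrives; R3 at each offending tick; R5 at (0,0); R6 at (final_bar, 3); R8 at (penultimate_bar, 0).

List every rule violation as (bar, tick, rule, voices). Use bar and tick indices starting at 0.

bar 0: v0=E3 v1=E4 downbeat P8
bar 1: v0=F3 v1=F4 downbeat P8
bar 2: v0=A3 v1=A4 downbeat P8
bar 3: v0=B3 v1=F4 downbeat TT
bar 4: v0=C4 v1=A4 downbeat M6
bar 5: v0=D3 v1=B3 downbeat M6
bar 6: v0=E3 v1=E4 downbeat P8
  -> R1 @ bar 1 tick 0 v(0, 1): E3/E4 P8 -> F3/F4 P8 similar
  -> R2 @ bar 2 tick 0 v(0, 1): F3/A3 M3 -> A3/A4 P8 similar
  -> R4 @ bar 3 tick 0 v(0, 1): B3/F4 TT untreated
  -> R7 @ bar 5 tick 0 v(0,): C4->D3 leap 10st
  -> R7 @ bar 5 tick 0 v(1,): A4->B3 leap 10st
  -> R2 @ bar 6 tick 0 v(0, 1): D3/B3 M6 -> E3/E4 P8 similar

(1, 0, R1, (0, 1))
(2, 0, R2, (0, 1))
(3, 0, R4, (0, 1))
(5, 0, R7, (0,))
(5, 0, R7, (1,))
(6, 0, R2, (0, 1))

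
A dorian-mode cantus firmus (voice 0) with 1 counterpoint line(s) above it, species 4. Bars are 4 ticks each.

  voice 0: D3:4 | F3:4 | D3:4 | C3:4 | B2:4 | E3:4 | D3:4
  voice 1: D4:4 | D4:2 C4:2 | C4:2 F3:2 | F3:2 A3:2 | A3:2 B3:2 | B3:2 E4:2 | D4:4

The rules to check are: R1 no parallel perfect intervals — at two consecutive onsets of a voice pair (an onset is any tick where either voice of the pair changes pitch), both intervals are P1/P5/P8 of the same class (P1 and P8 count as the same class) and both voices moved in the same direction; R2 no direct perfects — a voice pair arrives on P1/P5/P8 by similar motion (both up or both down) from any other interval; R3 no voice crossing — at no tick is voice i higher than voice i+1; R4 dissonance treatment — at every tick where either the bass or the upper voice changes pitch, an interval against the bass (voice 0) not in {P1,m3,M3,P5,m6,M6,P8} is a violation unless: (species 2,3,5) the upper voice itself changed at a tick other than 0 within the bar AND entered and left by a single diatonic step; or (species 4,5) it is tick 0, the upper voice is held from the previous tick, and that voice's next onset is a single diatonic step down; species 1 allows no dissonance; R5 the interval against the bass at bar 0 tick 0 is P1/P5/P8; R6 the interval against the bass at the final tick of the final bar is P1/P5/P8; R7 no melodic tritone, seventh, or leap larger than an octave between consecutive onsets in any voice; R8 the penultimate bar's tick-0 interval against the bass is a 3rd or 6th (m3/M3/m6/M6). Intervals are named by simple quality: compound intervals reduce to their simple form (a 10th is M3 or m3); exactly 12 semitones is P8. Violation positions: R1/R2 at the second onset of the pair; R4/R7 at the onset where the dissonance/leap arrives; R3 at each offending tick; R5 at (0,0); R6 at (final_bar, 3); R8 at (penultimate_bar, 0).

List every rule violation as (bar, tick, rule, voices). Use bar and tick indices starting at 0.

bar 0: v0=D3 v1=D4 downbeat P8
bar 1: v0=F3 v1=D4 downbeat M6
bar 2: v0=D3 v1=C4 downbeat m7
bar 3: v0=C3 v1=F3 downbeat P4
bar 4: v0=B2 v1=A3 downbeat m7
bar 5: v0=E3 v1=B3 downbeat P5
bar 6: v0=D3 v1=D4 downbeat P8
  -> R4 @ bar 2 tick 0 v(0, 1): D3/C4 m7 untreated
  -> R4 @ bar 3 tick 0 v(0, 1): C3/F3 P4 untreated
  -> R4 @ bar 4 tick 0 v(0, 1): B2/A3 m7 untreated
  -> R8 @ bar 5 tick 0 v(0, 1): penult P5 not 3rd/6th
  -> R1 @ bar 6 tick 0 v(0, 1): E3/E4 P8 -> D3/D4 P8 similar

(2, 0, R4, (0, 1))
(3, 0, R4, (0, 1))
(4, 0, R4, (0, 1))
(5, 0, R8, (0, 1))
(6, 0, R1, (0, 1))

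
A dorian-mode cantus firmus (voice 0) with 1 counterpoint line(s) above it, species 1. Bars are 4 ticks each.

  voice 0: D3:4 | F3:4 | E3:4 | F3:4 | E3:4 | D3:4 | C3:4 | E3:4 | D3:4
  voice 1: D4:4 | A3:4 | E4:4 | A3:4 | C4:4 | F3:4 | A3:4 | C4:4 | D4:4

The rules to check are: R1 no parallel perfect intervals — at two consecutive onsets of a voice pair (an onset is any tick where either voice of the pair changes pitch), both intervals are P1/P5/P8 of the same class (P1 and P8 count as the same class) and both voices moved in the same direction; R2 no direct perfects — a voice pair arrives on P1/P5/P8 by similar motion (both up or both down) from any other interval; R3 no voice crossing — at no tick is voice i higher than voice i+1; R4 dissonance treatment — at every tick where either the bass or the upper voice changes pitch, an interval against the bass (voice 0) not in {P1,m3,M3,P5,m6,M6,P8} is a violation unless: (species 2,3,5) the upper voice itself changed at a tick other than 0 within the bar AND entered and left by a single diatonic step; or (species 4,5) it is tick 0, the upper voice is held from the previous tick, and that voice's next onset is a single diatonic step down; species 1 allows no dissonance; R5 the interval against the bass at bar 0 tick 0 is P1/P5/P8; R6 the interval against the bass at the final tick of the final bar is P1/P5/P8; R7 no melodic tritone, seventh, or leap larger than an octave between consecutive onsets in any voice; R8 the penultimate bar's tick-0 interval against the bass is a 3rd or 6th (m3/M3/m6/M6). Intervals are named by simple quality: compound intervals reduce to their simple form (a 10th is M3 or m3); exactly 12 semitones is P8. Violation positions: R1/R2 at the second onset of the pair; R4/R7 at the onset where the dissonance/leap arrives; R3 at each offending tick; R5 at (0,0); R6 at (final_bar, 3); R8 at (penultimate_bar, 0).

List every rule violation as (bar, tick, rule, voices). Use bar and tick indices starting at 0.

No violations across 9 bars (D3..D3 vs D4..D4).

bar 0: v0=D3 v1=D4 downbeat P8
bar 1: v0=F3 v1=A3 downbeat M3
bar 2: v0=E3 v1=E4 downbeat P8
bar 3: v0=F3 v1=A3 downbeat M3
bar 4: v0=E3 v1=C4 downbeat m6
bar 5: v0=D3 v1=F3 downbeat m3
bar 6: v0=C3 v1=A3 downbeat M6
bar 7: v0=E3 v1=C4 downbeat m6
bar 8: v0=D3 v1=D4 downbeat P8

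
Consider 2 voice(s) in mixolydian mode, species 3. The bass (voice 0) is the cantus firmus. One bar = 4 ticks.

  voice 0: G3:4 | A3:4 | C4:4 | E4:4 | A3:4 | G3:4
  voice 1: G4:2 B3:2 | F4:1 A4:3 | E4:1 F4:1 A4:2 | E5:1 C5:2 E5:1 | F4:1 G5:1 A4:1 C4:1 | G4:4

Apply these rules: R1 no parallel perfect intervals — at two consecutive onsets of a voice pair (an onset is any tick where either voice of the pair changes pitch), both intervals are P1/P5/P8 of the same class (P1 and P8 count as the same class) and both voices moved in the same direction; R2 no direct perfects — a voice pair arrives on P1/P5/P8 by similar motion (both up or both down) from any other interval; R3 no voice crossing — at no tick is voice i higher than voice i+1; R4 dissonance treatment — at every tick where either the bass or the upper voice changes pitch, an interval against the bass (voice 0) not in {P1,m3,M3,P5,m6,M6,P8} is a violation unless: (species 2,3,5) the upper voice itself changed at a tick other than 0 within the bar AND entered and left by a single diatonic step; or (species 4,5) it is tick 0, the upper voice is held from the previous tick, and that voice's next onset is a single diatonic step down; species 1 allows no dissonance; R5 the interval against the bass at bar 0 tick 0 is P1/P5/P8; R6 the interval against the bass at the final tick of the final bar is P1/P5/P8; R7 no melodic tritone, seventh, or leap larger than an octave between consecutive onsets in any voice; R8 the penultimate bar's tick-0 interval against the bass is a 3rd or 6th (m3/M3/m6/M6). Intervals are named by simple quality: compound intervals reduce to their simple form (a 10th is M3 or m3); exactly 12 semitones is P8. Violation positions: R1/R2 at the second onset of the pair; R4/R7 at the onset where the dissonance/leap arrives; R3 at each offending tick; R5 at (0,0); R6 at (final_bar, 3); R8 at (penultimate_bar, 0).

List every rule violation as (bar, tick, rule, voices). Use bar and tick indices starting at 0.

bar 0: v0=G3 v1=G4 downbeat P8
bar 1: v0=A3 v1=F4 downbeat m6
bar 2: v0=C4 v1=E4 downbeat M3
bar 3: v0=E4 v1=E5 downbeat P8
bar 4: v0=A3 v1=F4 downbeat m6
bar 5: v0=G3 v1=G4 downbeat P8
  -> R7 @ bar 1 tick 0 v(1,): B3->F4 leap 6st
  -> R4 @ bar 2 tick 1 v(0, 1): C4/F4 P4 untreated
  -> R2 @ bar 3 tick 0 v(0, 1): C4/A4 M6 -> E4/E5 P8 similar
  -> R7 @ bar 4 tick 0 v(1,): E5->F4 leap 11st
  -> R4 @ bar 4 tick 1 v(0, 1): A3/G5 m7 untreated
  -> R7 @ bar 4 tick 1 v(1,): F4->G5 leap 14st
  -> R7 @ bar 4 tick 2 v(1,): G5->A4 leap 10st

(1, 0, R7, (1,))
(2, 1, R4, (0, 1))
(3, 0, R2, (0, 1))
(4, 0, R7, (1,))
(4, 1, R4, (0, 1))
(4, 1, R7, (1,))
(4, 2, R7, (1,))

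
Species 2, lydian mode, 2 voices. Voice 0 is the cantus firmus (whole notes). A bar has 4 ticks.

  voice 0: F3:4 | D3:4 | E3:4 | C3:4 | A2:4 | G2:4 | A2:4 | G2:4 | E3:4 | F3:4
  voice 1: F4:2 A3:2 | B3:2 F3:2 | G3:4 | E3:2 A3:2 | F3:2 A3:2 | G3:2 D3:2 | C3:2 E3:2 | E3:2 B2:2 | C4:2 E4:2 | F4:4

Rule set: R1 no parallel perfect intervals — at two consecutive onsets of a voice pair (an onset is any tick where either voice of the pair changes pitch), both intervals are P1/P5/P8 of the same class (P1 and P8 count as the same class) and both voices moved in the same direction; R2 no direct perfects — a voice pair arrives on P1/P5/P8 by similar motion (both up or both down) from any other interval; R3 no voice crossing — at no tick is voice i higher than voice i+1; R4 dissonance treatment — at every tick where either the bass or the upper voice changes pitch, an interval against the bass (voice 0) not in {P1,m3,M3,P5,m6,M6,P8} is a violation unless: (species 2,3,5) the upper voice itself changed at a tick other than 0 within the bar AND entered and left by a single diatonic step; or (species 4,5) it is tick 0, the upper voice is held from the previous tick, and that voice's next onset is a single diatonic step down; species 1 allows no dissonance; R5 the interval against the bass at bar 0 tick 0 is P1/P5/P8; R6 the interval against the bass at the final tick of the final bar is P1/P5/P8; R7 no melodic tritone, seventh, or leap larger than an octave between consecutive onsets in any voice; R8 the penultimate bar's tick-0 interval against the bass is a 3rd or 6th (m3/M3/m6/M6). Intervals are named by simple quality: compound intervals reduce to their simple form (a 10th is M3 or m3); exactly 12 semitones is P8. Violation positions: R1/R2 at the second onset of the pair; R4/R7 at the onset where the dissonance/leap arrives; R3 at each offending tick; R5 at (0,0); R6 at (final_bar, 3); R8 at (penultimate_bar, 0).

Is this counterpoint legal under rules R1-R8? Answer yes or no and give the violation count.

bar 0: v0=F3 v1=F4 (P8)
bar 1: v0=D3 v1=B3 (M6)
bar 2: v0=E3 v1=G3 (m3)
bar 3: v0=C3 v1=E3 (M3)
bar 4: v0=A2 v1=F3 (m6)
bar 5: v0=G2 v1=G3 (P8)
bar 6: v0=A2 v1=C3 (m3)
bar 7: v0=G2 v1=E3 (M6)
bar 8: v0=E3 v1=C4 (m6)
bar 9: v0=F3 v1=F4 (P8)
  R7 @ bar1.2: B3->F3 leap 6st
  R1 @ bar5.0: A2/A3 P8 -> G2/G3 P8 similar
  R7 @ bar8.0: B2->C4 leap 13st
  R1 @ bar9.0: E3/E4 P8 -> F3/F4 P8 similar

No (4 violations)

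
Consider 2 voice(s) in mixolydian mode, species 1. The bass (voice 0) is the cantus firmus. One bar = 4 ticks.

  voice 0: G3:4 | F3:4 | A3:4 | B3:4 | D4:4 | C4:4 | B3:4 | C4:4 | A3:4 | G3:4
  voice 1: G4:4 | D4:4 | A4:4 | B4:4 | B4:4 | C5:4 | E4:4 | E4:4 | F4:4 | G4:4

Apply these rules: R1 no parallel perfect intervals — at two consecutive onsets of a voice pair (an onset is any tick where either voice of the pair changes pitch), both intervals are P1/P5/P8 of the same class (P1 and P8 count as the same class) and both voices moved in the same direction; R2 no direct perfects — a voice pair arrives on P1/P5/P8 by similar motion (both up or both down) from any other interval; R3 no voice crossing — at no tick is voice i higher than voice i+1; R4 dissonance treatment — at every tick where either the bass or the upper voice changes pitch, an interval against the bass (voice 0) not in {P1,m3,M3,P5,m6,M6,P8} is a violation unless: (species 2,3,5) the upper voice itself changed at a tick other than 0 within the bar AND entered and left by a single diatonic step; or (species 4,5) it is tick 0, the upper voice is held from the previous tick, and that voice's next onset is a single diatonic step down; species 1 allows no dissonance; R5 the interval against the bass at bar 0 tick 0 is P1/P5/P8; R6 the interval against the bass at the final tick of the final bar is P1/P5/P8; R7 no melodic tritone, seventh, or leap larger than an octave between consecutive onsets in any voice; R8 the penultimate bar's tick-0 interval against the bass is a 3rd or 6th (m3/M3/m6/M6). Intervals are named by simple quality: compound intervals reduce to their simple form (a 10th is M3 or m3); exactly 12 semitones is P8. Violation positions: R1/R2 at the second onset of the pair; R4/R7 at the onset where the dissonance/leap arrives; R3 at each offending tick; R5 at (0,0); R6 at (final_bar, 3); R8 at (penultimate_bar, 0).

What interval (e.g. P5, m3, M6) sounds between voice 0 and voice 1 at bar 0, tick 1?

voice 0=G3 voice 1=G4 -> P8

P8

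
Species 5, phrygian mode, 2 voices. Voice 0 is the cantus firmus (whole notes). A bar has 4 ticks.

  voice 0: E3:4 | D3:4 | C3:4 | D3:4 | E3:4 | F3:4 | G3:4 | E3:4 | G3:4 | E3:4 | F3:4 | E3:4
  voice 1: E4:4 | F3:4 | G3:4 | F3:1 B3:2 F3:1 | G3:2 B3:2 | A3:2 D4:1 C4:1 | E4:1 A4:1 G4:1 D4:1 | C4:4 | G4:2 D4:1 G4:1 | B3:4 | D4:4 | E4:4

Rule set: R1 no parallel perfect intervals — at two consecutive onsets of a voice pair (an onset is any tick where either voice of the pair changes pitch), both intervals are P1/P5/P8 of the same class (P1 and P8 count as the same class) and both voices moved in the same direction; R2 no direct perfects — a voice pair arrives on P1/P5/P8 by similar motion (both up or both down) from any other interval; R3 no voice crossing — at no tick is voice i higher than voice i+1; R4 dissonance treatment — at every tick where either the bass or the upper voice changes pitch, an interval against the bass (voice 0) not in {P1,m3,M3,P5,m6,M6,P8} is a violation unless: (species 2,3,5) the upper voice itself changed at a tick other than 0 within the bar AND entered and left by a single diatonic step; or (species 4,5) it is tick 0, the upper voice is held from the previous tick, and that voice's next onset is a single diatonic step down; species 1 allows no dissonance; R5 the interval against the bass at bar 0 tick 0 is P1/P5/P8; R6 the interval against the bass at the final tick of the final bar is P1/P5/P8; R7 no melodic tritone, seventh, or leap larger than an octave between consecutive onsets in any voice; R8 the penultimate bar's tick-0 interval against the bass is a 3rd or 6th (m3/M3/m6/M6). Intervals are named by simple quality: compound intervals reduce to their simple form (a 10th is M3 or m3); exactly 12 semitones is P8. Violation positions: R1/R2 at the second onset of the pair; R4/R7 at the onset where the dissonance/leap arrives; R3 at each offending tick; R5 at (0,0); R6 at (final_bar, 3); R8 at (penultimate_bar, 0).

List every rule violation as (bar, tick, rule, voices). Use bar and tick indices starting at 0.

(1, 0, R7, (1,))
(3, 1, R7, (1,))
(3, 3, R7, (1,))
(6, 1, R4, (0, 1))
(8, 0, R2, (0, 1))
(9, 0, R2, (0, 1))

bar 0: v0=E3 v1=E4 downbeat P8
bar 1: v0=D3 v1=F3 downbeat m3
bar 2: v0=C3 v1=G3 downbeat P5
bar 3: v0=D3 v1=F3 downbeat m3
bar 4: v0=E3 v1=G3 downbeat m3
bar 5: v0=F3 v1=A3 downbeat M3
bar 6: v0=G3 v1=E4 downbeat M6
bar 7: v0=E3 v1=C4 downbeat m6
bar 8: v0=G3 v1=G4 downbeat P8
bar 9: v0=E3 v1=B3 downbeat P5
bar 10: v0=F3 v1=D4 downbeat M6
bar 11: v0=E3 v1=E4 downbeat P8
  -> R7 @ bar 1 tick 0 v(1,): E4->F3 leap 11st
  -> R7 @ bar 3 tick 1 v(1,): F3->B3 leap 6st
  -> R7 @ bar 3 tick 3 v(1,): B3->F3 leap 6st
  -> R4 @ bar 6 tick 1 v(0, 1): G3/A4 M2 untreated
  -> R2 @ bar 8 tick 0 v(0, 1): E3/C4 m6 -> G3/G4 P8 similar
  -> R2 @ bar 9 tick 0 v(0, 1): G3/G4 P8 -> E3/B3 P5 similar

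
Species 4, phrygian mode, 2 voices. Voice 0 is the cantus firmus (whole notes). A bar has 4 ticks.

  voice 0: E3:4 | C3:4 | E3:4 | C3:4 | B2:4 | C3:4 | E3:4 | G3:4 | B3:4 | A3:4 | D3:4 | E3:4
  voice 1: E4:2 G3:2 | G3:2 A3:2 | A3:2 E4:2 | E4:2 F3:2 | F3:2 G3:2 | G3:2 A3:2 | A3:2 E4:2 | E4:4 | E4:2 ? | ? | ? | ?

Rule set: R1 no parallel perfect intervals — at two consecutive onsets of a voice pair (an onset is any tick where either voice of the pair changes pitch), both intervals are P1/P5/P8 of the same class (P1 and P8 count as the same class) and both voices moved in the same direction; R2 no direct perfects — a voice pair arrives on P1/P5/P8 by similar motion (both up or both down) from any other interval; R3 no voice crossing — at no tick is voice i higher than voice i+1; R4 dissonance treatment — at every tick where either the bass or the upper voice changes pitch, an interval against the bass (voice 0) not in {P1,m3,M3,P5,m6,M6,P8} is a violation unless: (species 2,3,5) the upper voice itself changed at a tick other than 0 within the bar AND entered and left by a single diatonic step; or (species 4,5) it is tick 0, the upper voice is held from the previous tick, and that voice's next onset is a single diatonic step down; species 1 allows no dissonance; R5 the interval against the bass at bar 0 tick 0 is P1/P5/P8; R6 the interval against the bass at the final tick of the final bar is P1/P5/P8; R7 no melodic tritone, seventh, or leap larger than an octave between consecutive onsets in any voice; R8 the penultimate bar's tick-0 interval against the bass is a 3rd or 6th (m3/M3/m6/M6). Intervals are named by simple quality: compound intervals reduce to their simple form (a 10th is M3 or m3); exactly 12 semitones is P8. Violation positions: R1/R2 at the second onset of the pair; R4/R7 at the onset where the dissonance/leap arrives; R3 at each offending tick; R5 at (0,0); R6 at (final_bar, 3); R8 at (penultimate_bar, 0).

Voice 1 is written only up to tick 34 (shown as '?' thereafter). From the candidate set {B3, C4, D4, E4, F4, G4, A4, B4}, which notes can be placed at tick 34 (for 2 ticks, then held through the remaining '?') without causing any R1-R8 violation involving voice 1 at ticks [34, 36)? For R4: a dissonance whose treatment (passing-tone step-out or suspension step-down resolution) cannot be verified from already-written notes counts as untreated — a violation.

B3: legal
C4: violates R4
D4: legal
E4: legal
F4: violates R4
G4: legal
A4: violates R4
B4: legal

{B3, B4, D4, E4, G4}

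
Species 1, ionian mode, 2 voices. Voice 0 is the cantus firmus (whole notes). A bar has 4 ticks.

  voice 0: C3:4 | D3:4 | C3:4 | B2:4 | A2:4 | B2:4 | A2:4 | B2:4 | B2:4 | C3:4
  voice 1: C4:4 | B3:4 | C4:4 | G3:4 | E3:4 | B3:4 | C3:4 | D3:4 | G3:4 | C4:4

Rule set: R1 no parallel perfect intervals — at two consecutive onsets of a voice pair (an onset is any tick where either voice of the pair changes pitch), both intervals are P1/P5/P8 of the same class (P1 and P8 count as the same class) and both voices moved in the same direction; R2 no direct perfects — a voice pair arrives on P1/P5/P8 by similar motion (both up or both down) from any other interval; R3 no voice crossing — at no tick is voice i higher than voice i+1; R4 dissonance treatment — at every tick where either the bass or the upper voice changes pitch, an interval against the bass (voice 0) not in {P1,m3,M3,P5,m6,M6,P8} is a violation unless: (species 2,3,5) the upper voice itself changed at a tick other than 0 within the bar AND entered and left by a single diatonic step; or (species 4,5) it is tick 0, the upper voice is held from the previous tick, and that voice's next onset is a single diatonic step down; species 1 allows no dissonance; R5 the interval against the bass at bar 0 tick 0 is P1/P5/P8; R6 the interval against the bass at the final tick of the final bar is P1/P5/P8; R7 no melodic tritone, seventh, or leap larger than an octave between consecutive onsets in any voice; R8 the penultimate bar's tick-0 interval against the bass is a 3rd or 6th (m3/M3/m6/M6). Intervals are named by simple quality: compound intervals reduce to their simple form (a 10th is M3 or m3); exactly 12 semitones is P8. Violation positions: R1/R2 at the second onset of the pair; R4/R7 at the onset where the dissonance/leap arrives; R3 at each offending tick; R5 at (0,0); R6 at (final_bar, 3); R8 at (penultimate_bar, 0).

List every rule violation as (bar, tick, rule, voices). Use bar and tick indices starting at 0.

bar 0: v0=C3 v1=C4 downbeat P8
bar 1: v0=D3 v1=B3 downbeat M6
bar 2: v0=C3 v1=C4 downbeat P8
bar 3: v0=B2 v1=G3 downbeat m6
bar 4: v0=A2 v1=E3 downbeat P5
bar 5: v0=B2 v1=B3 downbeat P8
bar 6: v0=A2 v1=C3 downbeat m3
bar 7: v0=B2 v1=D3 downbeat m3
bar 8: v0=B2 v1=G3 downbeat m6
bar 9: v0=C3 v1=C4 downbeat P8
  -> R2 @ bar 4 tick 0 v(0, 1): B2/G3 m6 -> A2/E3 P5 similar
  -> R2 @ bar 5 tick 0 v(0, 1): A2/E3 P5 -> B2/B3 P8 similar
  -> R7 @ bar 6 tick 0 v(1,): B3->C3 leap 11st
  -> R2 @ bar 9 tick 0 v(0, 1): B2/G3 m6 -> C3/C4 P8 similar

(4, 0, R2, (0, 1))
(5, 0, R2, (0, 1))
(6, 0, R7, (1,))
(9, 0, R2, (0, 1))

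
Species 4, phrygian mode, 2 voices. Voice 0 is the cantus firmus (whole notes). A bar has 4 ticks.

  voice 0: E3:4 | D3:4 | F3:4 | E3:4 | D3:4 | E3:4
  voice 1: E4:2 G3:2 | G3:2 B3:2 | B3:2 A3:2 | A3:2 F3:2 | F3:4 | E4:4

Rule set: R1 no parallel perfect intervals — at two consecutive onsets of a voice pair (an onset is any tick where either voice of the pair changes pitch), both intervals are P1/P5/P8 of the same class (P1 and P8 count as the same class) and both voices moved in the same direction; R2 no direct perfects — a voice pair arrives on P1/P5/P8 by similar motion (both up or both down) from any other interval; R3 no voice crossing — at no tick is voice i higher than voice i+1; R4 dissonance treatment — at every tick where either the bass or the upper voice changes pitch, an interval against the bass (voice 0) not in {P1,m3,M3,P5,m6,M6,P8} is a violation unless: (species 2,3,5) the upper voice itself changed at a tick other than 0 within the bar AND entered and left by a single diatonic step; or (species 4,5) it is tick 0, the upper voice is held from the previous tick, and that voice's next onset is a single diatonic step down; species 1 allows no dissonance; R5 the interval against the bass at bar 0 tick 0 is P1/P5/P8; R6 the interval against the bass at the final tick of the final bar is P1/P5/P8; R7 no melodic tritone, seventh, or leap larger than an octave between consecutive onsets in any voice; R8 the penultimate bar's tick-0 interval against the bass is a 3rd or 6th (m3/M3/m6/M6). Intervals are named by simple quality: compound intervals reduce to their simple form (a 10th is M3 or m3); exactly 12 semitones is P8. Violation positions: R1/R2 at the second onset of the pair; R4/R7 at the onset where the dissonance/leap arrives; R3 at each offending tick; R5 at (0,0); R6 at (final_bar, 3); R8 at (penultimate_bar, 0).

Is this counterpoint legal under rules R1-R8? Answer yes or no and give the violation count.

No (5 violations)

bar 0: v0=E3 v1=E4 (P8)
bar 1: v0=D3 v1=G3 (P4)
bar 2: v0=F3 v1=B3 (TT)
bar 3: v0=E3 v1=A3 (P4)
bar 4: v0=D3 v1=F3 (m3)
bar 5: v0=E3 v1=E4 (P8)
  R4 @ bar1.0: D3/G3 P4 untreated
  R4 @ bar3.0: E3/A3 P4 untreated
  R4 @ bar3.2: E3/F3 m2 untreated
  R2 @ bar5.0: D3/F3 m3 -> E3/E4 P8 similar
  R7 @ bar5.0: F3->E4 leap 11st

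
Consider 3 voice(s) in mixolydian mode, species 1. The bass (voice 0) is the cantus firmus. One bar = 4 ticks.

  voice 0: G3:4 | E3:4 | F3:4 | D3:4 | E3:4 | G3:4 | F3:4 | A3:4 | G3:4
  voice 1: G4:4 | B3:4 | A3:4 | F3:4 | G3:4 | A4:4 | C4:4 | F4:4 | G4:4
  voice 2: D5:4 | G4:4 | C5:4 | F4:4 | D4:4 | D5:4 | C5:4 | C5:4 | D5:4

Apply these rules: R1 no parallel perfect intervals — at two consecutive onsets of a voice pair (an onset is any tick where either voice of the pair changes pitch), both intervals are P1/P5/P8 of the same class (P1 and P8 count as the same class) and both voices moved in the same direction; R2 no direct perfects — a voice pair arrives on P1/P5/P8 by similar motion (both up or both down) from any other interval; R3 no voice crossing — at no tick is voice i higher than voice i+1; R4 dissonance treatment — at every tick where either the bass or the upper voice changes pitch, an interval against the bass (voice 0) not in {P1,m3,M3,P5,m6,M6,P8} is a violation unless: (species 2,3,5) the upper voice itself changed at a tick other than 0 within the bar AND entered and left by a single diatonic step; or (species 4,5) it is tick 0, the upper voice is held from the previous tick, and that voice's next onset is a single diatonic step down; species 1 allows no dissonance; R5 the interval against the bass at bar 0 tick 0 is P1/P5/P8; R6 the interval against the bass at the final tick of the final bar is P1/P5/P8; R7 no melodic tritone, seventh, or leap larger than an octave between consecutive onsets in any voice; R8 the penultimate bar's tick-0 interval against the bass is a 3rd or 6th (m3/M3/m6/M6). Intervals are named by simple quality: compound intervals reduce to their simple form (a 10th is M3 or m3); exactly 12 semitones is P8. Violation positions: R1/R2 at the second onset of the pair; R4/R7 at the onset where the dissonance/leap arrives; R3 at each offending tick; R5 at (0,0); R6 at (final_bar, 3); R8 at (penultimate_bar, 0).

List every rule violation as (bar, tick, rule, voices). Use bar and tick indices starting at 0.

(1, 0, R2, (0, 1))
(2, 0, R2, (0, 2))
(3, 0, R2, (1, 2))
(4, 0, R4, (0, 2))
(5, 0, R2, (0, 2))
(5, 0, R4, (0, 1))
(5, 0, R7, (1,))
(6, 0, R1, (0, 2))
(6, 0, R2, (0, 1))
(6, 0, R2, (1, 2))
(8, 0, R1, (1, 2))

bar 0: v0=G3 v1=G4 v2=D5 downbeat P5
bar 1: v0=E3 v1=B3 v2=G4 downbeat m3
bar 2: v0=F3 v1=A3 v2=C5 downbeat P5
bar 3: v0=D3 v1=F3 v2=F4 downbeat m3
bar 4: v0=E3 v1=G3 v2=D4 downbeat m7
bar 5: v0=G3 v1=A4 v2=D5 downbeat P5
bar 6: v0=F3 v1=C4 v2=C5 downbeat P5
bar 7: v0=A3 v1=F4 v2=C5 downbeat m3
bar 8: v0=G3 v1=G4 v2=D5 downbeat P5
  -> R2 @ bar 1 tick 0 v(0, 1): G3/G4 P8 -> E3/B3 P5 similar
  -> R2 @ bar 2 tick 0 v(0, 2): E3/G4 m3 -> F3/C5 P5 similar
  -> R2 @ bar 3 tick 0 v(1, 2): A3/C5 m3 -> F3/F4 P8 similar
  -> R4 @ bar 4 tick 0 v(0, 2): E3/D4 m7 untreated
  -> R2 @ bar 5 tick 0 v(0, 2): E3/D4 m7 -> G3/D5 P5 similar
  -> R4 @ bar 5 tick 0 v(0, 1): G3/A4 M2 untreated
  -> R7 @ bar 5 tick 0 v(1,): G3->A4 leap 14st
  -> R1 @ bar 6 tick 0 v(0, 2): G3/D5 P5 -> F3/C5 P5 similar
  -> R2 @ bar 6 tick 0 v(0, 1): G3/A4 M2 -> F3/C4 P5 similar
  -> R2 @ bar 6 tick 0 v(1, 2): A4/D5 P4 -> C4/C5 P8 similar
  -> R1 @ bar 8 tick 0 v(1, 2): F4/C5 P5 -> G4/D5 P5 similar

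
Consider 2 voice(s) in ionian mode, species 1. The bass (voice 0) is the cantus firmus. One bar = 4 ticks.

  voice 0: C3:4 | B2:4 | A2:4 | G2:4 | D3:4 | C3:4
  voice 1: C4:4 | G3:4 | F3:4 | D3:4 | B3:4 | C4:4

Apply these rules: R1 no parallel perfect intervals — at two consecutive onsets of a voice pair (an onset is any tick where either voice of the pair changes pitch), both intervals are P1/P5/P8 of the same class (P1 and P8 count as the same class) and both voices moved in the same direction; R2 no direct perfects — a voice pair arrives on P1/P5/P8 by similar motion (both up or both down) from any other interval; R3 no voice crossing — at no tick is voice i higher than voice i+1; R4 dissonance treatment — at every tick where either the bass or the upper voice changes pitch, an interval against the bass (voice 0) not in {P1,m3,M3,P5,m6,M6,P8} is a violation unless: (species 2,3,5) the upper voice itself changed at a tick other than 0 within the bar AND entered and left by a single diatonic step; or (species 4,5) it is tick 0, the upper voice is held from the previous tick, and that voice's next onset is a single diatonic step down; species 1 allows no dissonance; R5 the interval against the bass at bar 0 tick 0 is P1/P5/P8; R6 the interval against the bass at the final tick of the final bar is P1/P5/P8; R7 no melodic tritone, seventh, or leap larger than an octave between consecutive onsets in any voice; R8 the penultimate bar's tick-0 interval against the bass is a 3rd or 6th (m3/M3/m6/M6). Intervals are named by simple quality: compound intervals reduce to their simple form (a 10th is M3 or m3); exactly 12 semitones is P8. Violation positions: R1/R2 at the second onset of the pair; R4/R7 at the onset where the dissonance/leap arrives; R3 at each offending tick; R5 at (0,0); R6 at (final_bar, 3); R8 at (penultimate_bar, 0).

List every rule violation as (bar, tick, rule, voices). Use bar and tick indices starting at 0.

(3, 0, R2, (0, 1))

bar 0: v0=C3 v1=C4 downbeat P8
bar 1: v0=B2 v1=G3 downbeat m6
bar 2: v0=A2 v1=F3 downbeat m6
bar 3: v0=G2 v1=D3 downbeat P5
bar 4: v0=D3 v1=B3 downbeat M6
bar 5: v0=C3 v1=C4 downbeat P8
  -> R2 @ bar 3 tick 0 v(0, 1): A2/F3 m6 -> G2/D3 P5 similar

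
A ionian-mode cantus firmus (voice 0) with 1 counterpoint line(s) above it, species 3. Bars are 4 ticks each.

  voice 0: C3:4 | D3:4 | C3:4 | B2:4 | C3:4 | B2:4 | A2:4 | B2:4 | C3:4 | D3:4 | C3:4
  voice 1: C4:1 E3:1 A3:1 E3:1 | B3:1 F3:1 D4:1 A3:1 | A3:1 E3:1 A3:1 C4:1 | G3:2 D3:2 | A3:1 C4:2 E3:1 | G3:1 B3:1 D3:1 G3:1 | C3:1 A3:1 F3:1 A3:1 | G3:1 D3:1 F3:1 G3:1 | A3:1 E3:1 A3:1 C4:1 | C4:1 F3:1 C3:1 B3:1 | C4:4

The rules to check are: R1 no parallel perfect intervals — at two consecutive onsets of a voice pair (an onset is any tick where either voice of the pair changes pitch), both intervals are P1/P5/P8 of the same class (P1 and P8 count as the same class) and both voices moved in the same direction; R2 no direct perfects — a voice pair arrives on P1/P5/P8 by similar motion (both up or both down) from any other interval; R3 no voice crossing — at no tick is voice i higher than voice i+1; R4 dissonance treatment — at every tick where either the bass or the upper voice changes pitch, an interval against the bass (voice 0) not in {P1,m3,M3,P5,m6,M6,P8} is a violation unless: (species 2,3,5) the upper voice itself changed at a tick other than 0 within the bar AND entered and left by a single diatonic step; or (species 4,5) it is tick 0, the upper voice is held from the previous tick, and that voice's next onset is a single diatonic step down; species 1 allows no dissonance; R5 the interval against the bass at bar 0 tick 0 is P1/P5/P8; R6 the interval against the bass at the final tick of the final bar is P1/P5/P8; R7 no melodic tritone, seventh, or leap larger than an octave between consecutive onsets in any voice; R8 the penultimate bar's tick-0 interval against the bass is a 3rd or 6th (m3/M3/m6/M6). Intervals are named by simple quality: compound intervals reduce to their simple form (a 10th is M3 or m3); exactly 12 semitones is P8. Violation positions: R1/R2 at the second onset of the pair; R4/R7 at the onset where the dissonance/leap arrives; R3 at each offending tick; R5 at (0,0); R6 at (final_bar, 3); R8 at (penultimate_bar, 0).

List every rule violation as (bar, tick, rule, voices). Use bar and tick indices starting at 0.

(1, 1, R7, (1,))
(7, 2, R4, (0, 1))
(9, 0, R4, (0, 1))
(9, 0, R8, (0, 1))
(9, 2, R3, (0, 1))
(9, 2, R4, (0, 1))
(9, 3, R7, (1,))

bar 0: v0=C3 v1=C4 downbeat P8
bar 1: v0=D3 v1=B3 downbeat M6
bar 2: v0=C3 v1=A3 downbeat M6
bar 3: v0=B2 v1=G3 downbeat m6
bar 4: v0=C3 v1=A3 downbeat M6
bar 5: v0=B2 v1=G3 downbeat m6
bar 6: v0=A2 v1=C3 downbeat m3
bar 7: v0=B2 v1=G3 downbeat m6
bar 8: v0=C3 v1=A3 downbeat M6
bar 9: v0=D3 v1=C4 downbeat m7
bar 10: v0=C3 v1=C4 downbeat P8
  -> R7 @ bar 1 tick 1 v(1,): B3->F3 leap 6st
  -> R4 @ bar 7 tick 2 v(0, 1): B2/F3 TT untreated
  -> R4 @ bar 9 tick 0 v(0, 1): D3/C4 m7 untreated
  -> R8 @ bar 9 tick 0 v(0, 1): penult m7 not 3rd/6th
  -> R3 @ bar 9 tick 2 v(0, 1): D3 above C3
  -> R4 @ bar 9 tick 2 v(0, 1): D3/C3 M2 untreated
  -> R7 @ bar 9 tick 3 v(1,): C3->B3 leap 11st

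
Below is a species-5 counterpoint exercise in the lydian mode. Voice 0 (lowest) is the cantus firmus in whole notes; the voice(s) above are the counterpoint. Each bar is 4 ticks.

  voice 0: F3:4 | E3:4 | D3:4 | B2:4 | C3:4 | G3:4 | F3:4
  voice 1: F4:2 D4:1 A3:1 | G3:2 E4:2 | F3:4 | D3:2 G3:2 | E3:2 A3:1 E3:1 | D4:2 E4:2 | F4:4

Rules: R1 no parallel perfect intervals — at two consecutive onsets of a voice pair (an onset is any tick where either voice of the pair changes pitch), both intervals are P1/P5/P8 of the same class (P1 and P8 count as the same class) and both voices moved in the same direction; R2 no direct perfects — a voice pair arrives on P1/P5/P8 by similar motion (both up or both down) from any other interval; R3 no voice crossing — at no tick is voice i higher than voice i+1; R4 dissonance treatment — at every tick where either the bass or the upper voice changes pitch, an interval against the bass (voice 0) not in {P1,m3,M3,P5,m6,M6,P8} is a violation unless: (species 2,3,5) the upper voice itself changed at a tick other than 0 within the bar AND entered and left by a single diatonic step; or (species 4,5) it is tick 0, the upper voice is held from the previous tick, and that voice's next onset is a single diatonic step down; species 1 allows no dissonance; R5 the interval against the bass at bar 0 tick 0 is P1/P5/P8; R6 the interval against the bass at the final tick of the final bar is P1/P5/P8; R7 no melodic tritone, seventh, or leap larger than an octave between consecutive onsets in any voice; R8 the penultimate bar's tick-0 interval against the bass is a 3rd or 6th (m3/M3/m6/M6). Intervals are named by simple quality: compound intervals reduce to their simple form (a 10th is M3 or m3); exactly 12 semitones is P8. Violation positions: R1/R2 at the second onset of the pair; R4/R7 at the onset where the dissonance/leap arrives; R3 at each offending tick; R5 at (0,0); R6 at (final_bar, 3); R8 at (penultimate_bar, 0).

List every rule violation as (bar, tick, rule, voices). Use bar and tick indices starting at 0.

(2, 0, R7, (1,))
(5, 0, R2, (0, 1))
(5, 0, R7, (1,))
(5, 0, R8, (0, 1))

bar 0: v0=F3 v1=F4 downbeat P8
bar 1: v0=E3 v1=G3 downbeat m3
bar 2: v0=D3 v1=F3 downbeat m3
bar 3: v0=B2 v1=D3 downbeat m3
bar 4: v0=C3 v1=E3 downbeat M3
bar 5: v0=G3 v1=D4 downbeat P5
bar 6: v0=F3 v1=F4 downbeat P8
  -> R7 @ bar 2 tick 0 v(1,): E4->F3 leap 11st
  -> R2 @ bar 5 tick 0 v(0, 1): C3/E3 M3 -> G3/D4 P5 similar
  -> R7 @ bar 5 tick 0 v(1,): E3->D4 leap 10st
  -> R8 @ bar 5 tick 0 v(0, 1): penult P5 not 3rd/6th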